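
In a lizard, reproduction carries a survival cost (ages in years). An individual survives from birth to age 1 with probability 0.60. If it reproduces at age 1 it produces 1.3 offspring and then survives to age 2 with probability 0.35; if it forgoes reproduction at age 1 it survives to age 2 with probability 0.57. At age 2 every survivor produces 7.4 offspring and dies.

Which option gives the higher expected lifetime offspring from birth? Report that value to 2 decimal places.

breed at age 1: R₀ = 0.60 × (1.3 + 0.35 × 7.4) = 0.60 × 3.8900 = 2.3340
delay to age 2: R₀ = 0.60 × (0.57 × 7.4) = 0.60 × 4.2180 = 2.5308
Higher: delay to age 2 (2.5308).

2.53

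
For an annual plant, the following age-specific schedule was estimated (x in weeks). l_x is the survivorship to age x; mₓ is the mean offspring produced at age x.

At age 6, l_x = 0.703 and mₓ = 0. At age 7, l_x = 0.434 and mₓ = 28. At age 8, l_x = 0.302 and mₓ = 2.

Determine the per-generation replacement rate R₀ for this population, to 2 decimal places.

12.76

R₀ = Σ l_x mₓ:
  age 6: 0.703 × 0 = 0.0000
  age 7: 0.434 × 28 = 12.1520
  age 8: 0.302 × 2 = 0.6040
R₀ = 0.0000 + 12.1520 + 0.6040 = 12.7560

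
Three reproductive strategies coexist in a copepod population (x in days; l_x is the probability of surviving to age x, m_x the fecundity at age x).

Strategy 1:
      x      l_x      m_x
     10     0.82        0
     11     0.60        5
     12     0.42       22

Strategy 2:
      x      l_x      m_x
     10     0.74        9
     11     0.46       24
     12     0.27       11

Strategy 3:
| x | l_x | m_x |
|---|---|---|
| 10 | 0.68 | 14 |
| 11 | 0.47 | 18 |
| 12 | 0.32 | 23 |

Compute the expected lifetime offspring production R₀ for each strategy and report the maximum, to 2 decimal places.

25.34

Strategy 1: R₀ = 0.82×0 + 0.60×5 + 0.42×22 = 12.2400
Strategy 2: R₀ = 0.74×9 + 0.46×24 + 0.27×11 = 20.6700
Strategy 3: R₀ = 0.68×14 + 0.47×18 + 0.32×23 = 25.3400
Highest R₀: strategy 3 with 25.3400.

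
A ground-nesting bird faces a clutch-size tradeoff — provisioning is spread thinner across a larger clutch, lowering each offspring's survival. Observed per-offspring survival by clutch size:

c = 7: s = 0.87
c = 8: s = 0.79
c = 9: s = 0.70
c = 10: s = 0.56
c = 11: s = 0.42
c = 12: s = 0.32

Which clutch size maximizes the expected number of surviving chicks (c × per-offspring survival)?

Expected surviving chicks = c × s(c):
  c=7: 7 × 0.87 = 6.090
  c=8: 8 × 0.79 = 6.320
  c=9: 9 × 0.70 = 6.300
  c=10: 10 × 0.56 = 5.600
  c=11: 11 × 0.42 = 4.620
  c=12: 12 × 0.32 = 3.840
Maximum at c = 8 (6.320 surviving chicks).

8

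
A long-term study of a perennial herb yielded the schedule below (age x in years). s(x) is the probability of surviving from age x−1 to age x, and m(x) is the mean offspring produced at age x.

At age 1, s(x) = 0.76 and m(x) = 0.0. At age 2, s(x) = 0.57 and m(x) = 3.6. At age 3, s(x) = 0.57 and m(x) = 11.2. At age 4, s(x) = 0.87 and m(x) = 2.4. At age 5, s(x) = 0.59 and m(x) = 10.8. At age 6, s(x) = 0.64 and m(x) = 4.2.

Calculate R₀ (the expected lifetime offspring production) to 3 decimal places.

Survivorship from birth: l_x = s_1·s_2·…·s_x.
  l_1 = 0.76000
  l_2 = 0.43320
  l_3 = 0.24692
  l_4 = 0.21482
  l_5 = 0.12675
  l_6 = 0.08112
R₀ = Σ l_x m(x):
  age 1: 0.76000 × 0.0 = 0.0000
  age 2: 0.43320 × 3.6 = 1.5595
  age 3: 0.24692 × 11.2 = 2.7655
  age 4: 0.21482 × 2.4 = 0.5156
  age 5: 0.12675 × 10.8 = 1.3689
  age 6: 0.08112 × 4.2 = 0.3407
R₀ = 0.0000 + 1.5595 + 2.7655 + 0.5156 + 1.3689 + 0.3407 = 6.5502

6.550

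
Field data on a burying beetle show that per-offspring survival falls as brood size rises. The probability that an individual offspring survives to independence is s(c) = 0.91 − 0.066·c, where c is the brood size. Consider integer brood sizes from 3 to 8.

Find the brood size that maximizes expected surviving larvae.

Expected surviving larvae = c × s(c):
  c=3: 3 × 0.712 = 2.136
  c=4: 4 × 0.646 = 2.584
  c=5: 5 × 0.580 = 2.900
  c=6: 6 × 0.514 = 3.084
  c=7: 7 × 0.448 = 3.136
  c=8: 8 × 0.382 = 3.056
Maximum at c = 7 (3.136 surviving larvae).

7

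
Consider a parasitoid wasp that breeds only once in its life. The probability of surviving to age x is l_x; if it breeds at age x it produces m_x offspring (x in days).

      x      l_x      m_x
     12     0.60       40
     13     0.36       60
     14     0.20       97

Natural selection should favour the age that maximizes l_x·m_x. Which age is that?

12

Expected offspring if breeding at age x = l_x × m_x:
  age 12: 0.60 × 40 = 24.000
  age 13: 0.36 × 60 = 21.600
  age 14: 0.20 × 97 = 19.400
Maximum at age 12 (24.000).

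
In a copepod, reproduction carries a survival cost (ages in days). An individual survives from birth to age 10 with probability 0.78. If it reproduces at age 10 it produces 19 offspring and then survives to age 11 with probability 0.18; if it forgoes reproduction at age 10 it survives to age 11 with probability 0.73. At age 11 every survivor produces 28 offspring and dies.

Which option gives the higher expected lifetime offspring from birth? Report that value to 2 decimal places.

18.75

breed at age 10: R₀ = 0.78 × (19 + 0.18 × 28) = 0.78 × 24.0400 = 18.7512
delay to age 11: R₀ = 0.78 × (0.73 × 28) = 0.78 × 20.4400 = 15.9432
Higher: breed at age 10 (18.7512).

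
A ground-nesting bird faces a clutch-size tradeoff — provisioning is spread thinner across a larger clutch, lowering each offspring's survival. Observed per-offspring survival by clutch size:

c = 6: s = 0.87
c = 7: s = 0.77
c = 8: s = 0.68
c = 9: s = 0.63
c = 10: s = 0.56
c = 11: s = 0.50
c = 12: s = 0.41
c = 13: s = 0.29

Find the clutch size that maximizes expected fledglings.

9

Expected fledglings = c × s(c):
  c=6: 6 × 0.87 = 5.220
  c=7: 7 × 0.77 = 5.390
  c=8: 8 × 0.68 = 5.440
  c=9: 9 × 0.63 = 5.670
  c=10: 10 × 0.56 = 5.600
  c=11: 11 × 0.50 = 5.500
  c=12: 12 × 0.41 = 4.920
  c=13: 13 × 0.29 = 3.770
Maximum at c = 9 (5.670 fledglings).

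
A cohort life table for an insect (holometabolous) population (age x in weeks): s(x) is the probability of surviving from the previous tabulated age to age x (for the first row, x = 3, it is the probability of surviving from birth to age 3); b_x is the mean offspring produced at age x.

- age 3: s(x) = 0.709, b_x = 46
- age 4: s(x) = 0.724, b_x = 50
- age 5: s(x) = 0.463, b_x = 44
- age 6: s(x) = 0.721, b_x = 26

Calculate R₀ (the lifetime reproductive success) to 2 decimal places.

Survivorship from birth: l_x = s_3·s_4·…·s_x.
  l_3 = 0.70900
  l_4 = 0.51332
  l_5 = 0.23767
  l_6 = 0.17136
R₀ = Σ l_x b_x:
  age 3: 0.70900 × 46 = 32.6140
  age 4: 0.51332 × 50 = 25.6660
  age 5: 0.23767 × 44 = 10.4575
  age 6: 0.17136 × 26 = 4.4554
R₀ = 32.6140 + 25.6660 + 10.4575 + 4.4554 = 73.1928

73.19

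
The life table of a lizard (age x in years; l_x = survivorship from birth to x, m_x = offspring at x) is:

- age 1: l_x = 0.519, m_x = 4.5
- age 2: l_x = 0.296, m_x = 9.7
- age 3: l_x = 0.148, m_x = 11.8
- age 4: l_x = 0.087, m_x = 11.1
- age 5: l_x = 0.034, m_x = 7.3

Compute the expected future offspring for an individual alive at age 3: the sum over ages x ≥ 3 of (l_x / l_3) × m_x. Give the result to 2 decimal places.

l_3 = 0.148. Conditional survival from age 3 to x is l_x / l_3.
  x=3: (0.148/0.148) × 11.8 = 11.8000
  x=4: (0.087/0.148) × 11.1 = 6.5250
  x=5: (0.034/0.148) × 7.3 = 1.6770
Sum = 11.8000 + 6.5250 + 1.6770 = 20.0020

20.00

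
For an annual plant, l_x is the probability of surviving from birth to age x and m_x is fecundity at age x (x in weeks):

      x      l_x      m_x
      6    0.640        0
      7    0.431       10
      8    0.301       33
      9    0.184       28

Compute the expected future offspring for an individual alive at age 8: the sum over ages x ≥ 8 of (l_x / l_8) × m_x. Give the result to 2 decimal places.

l_8 = 0.301. Conditional survival from age 8 to x is l_x / l_8.
  x=8: (0.301/0.301) × 33 = 33.0000
  x=9: (0.184/0.301) × 28 = 17.1163
Sum = 33.0000 + 17.1163 = 50.1163

50.12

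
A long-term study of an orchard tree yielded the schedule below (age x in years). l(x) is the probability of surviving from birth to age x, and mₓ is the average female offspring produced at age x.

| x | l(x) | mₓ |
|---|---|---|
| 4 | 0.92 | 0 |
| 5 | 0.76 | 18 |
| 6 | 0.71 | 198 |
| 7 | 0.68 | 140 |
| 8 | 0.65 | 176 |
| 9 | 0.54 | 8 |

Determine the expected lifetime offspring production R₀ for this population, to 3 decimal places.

R₀ = Σ l(x) mₓ:
  age 4: 0.92 × 0 = 0.0000
  age 5: 0.76 × 18 = 13.6800
  age 6: 0.71 × 198 = 140.5800
  age 7: 0.68 × 140 = 95.2000
  age 8: 0.65 × 176 = 114.4000
  age 9: 0.54 × 8 = 4.3200
R₀ = 0.0000 + 13.6800 + 140.5800 + 95.2000 + 114.4000 + 4.3200 = 368.1800

368.180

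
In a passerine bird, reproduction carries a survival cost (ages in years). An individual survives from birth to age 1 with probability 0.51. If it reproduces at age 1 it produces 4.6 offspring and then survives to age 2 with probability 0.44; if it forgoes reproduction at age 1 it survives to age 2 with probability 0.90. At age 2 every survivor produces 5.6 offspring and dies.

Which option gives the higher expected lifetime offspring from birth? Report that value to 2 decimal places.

3.60

breed at age 1: R₀ = 0.51 × (4.6 + 0.44 × 5.6) = 0.51 × 7.0640 = 3.6026
delay to age 2: R₀ = 0.51 × (0.90 × 5.6) = 0.51 × 5.0400 = 2.5704
Higher: breed at age 1 (3.6026).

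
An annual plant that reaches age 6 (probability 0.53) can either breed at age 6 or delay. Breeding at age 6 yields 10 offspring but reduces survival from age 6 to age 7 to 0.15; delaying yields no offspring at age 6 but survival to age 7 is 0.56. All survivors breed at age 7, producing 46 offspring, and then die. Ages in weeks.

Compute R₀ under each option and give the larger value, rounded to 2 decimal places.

breed at age 6: R₀ = 0.53 × (10 + 0.15 × 46) = 0.53 × 16.9000 = 8.9570
delay to age 7: R₀ = 0.53 × (0.56 × 46) = 0.53 × 25.7600 = 13.6528
Higher: delay to age 7 (13.6528).

13.65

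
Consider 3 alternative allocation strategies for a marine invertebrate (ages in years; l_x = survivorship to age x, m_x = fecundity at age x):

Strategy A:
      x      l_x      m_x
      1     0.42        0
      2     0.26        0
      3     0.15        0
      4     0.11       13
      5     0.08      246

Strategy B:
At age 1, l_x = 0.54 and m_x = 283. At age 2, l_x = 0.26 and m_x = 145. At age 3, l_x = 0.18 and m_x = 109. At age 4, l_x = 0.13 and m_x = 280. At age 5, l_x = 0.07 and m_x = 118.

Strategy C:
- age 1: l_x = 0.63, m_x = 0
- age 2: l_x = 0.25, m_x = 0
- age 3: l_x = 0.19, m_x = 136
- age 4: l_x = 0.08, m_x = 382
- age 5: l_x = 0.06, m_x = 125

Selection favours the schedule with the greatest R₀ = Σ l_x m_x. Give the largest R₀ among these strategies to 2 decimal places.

Strategy A: R₀ = 0.42×0 + 0.26×0 + 0.15×0 + 0.11×13 + 0.08×246 = 21.1100
Strategy B: R₀ = 0.54×283 + 0.26×145 + 0.18×109 + 0.13×280 + 0.07×118 = 254.8000
Strategy C: R₀ = 0.63×0 + 0.25×0 + 0.19×136 + 0.08×382 + 0.06×125 = 63.9000
Highest R₀: strategy B with 254.8000.

254.80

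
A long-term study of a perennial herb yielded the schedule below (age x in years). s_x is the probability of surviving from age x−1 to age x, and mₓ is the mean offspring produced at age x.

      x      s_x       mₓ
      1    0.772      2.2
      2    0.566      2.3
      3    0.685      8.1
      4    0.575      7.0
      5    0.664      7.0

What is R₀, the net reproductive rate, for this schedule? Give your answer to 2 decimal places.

7.13

Survivorship from birth: l_x = s_1·s_2·…·s_x.
  l_1 = 0.77200
  l_2 = 0.43695
  l_3 = 0.29931
  l_4 = 0.17210
  l_5 = 0.11428
R₀ = Σ l_x mₓ:
  age 1: 0.77200 × 2.2 = 1.6984
  age 2: 0.43695 × 2.3 = 1.0050
  age 3: 0.29931 × 8.1 = 2.4244
  age 4: 0.17210 × 7.0 = 1.2047
  age 5: 0.11428 × 7.0 = 0.8000
R₀ = 1.6984 + 1.0050 + 2.4244 + 1.2047 + 0.8000 = 7.1325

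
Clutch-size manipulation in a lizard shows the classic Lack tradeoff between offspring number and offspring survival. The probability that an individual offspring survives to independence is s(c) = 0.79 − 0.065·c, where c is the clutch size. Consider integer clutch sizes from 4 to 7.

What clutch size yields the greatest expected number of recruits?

6

Expected recruits = c × s(c):
  c=4: 4 × 0.530 = 2.120
  c=5: 5 × 0.465 = 2.325
  c=6: 6 × 0.400 = 2.400
  c=7: 7 × 0.335 = 2.345
Maximum at c = 6 (2.400 recruits).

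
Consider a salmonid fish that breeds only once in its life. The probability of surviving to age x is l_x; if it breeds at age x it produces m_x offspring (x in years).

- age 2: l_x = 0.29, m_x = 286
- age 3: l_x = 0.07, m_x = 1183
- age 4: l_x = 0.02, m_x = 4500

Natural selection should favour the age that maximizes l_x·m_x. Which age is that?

4

Expected offspring if breeding at age x = l_x × m_x:
  age 2: 0.29 × 286 = 82.940
  age 3: 0.07 × 1183 = 82.810
  age 4: 0.02 × 4500 = 90.000
Maximum at age 4 (90.000).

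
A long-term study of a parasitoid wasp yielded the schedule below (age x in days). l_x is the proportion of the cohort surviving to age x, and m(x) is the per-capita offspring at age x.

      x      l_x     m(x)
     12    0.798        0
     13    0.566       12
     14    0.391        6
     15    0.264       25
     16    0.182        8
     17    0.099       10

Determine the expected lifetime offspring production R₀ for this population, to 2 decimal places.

R₀ = Σ l_x m(x):
  age 12: 0.798 × 0 = 0.0000
  age 13: 0.566 × 12 = 6.7920
  age 14: 0.391 × 6 = 2.3460
  age 15: 0.264 × 25 = 6.6000
  age 16: 0.182 × 8 = 1.4560
  age 17: 0.099 × 10 = 0.9900
R₀ = 0.0000 + 6.7920 + 2.3460 + 6.6000 + 1.4560 + 0.9900 = 18.1840

18.18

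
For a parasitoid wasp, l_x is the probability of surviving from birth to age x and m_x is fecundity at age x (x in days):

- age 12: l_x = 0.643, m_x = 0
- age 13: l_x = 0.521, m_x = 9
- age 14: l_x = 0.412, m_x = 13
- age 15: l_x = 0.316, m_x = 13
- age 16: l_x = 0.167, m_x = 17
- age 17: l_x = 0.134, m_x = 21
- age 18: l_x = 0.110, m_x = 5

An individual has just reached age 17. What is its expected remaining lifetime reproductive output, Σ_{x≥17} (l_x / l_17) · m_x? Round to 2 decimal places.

25.10

l_17 = 0.134. Conditional survival from age 17 to x is l_x / l_17.
  x=17: (0.134/0.134) × 21 = 21.0000
  x=18: (0.110/0.134) × 5 = 4.1045
Sum = 21.0000 + 4.1045 = 25.1045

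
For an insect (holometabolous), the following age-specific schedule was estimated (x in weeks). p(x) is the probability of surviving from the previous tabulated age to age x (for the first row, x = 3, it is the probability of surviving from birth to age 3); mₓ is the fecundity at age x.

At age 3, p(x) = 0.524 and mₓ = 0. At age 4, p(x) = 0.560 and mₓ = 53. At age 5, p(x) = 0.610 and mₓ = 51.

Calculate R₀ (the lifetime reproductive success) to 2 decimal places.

Survivorship from birth: l_x = p_3·p_4·…·p_x.
  l_3 = 0.52400
  l_4 = 0.29344
  l_5 = 0.17900
R₀ = Σ l_x mₓ:
  age 3: 0.52400 × 0 = 0.0000
  age 4: 0.29344 × 53 = 15.5523
  age 5: 0.17900 × 51 = 9.1290
R₀ = 0.0000 + 15.5523 + 9.1290 = 24.6813

24.68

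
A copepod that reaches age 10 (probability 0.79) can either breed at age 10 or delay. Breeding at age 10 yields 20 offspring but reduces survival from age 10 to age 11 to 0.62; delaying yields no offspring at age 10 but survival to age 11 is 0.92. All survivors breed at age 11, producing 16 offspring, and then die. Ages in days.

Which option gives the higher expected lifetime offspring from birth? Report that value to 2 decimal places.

breed at age 10: R₀ = 0.79 × (20 + 0.62 × 16) = 0.79 × 29.9200 = 23.6368
delay to age 11: R₀ = 0.79 × (0.92 × 16) = 0.79 × 14.7200 = 11.6288
Higher: breed at age 10 (23.6368).

23.64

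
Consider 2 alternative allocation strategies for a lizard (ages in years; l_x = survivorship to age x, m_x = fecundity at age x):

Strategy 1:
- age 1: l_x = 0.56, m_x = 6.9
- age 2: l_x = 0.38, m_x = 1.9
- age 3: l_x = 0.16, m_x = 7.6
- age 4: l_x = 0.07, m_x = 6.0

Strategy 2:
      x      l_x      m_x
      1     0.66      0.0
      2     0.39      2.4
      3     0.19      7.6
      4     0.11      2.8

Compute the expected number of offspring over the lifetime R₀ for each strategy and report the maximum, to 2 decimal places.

6.22

Strategy 1: R₀ = 0.56×6.9 + 0.38×1.9 + 0.16×7.6 + 0.07×6.0 = 6.2220
Strategy 2: R₀ = 0.66×0.0 + 0.39×2.4 + 0.19×7.6 + 0.11×2.8 = 2.6880
Highest R₀: strategy 1 with 6.2220.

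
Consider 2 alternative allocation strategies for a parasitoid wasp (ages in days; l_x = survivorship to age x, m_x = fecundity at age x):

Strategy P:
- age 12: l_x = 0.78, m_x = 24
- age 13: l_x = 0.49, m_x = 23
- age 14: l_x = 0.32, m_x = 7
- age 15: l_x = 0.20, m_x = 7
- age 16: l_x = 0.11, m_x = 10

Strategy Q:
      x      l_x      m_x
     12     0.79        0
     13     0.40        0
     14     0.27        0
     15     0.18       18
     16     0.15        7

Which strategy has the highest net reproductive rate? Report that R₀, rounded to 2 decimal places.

34.73

Strategy P: R₀ = 0.78×24 + 0.49×23 + 0.32×7 + 0.20×7 + 0.11×10 = 34.7300
Strategy Q: R₀ = 0.79×0 + 0.40×0 + 0.27×0 + 0.18×18 + 0.15×7 = 4.2900
Highest R₀: strategy P with 34.7300.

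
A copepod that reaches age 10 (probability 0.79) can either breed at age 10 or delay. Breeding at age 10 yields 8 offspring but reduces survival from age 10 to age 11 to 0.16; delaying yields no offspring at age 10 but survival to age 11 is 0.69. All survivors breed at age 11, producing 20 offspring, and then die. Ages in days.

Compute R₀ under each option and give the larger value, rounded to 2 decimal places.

breed at age 10: R₀ = 0.79 × (8 + 0.16 × 20) = 0.79 × 11.2000 = 8.8480
delay to age 11: R₀ = 0.79 × (0.69 × 20) = 0.79 × 13.8000 = 10.9020
Higher: delay to age 11 (10.9020).

10.90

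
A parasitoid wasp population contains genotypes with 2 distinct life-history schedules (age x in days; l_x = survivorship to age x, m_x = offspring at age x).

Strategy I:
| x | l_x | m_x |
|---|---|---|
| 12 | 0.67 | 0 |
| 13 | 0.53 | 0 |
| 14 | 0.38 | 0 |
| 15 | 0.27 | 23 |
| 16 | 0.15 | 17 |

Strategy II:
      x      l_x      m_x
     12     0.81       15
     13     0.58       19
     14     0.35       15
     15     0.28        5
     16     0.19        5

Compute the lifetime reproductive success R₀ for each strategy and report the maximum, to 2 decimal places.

Strategy I: R₀ = 0.67×0 + 0.53×0 + 0.38×0 + 0.27×23 + 0.15×17 = 8.7600
Strategy II: R₀ = 0.81×15 + 0.58×19 + 0.35×15 + 0.28×5 + 0.19×5 = 30.7700
Highest R₀: strategy II with 30.7700.

30.77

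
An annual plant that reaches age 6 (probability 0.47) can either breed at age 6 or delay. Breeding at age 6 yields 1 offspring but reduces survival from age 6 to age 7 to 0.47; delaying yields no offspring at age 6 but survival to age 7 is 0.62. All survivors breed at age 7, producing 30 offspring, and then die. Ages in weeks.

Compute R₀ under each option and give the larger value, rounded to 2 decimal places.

breed at age 6: R₀ = 0.47 × (1 + 0.47 × 30) = 0.47 × 15.1000 = 7.0970
delay to age 7: R₀ = 0.47 × (0.62 × 30) = 0.47 × 18.6000 = 8.7420
Higher: delay to age 7 (8.7420).

8.74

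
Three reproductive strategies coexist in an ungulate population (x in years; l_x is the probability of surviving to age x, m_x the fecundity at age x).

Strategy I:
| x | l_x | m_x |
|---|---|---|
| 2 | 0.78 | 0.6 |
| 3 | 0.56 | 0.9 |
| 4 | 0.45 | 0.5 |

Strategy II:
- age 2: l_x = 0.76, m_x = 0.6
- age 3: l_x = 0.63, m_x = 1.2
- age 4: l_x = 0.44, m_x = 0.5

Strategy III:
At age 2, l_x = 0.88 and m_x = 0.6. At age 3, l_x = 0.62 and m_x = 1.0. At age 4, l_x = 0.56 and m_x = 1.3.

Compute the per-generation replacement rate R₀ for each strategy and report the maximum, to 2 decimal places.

1.88

Strategy I: R₀ = 0.78×0.6 + 0.56×0.9 + 0.45×0.5 = 1.1970
Strategy II: R₀ = 0.76×0.6 + 0.63×1.2 + 0.44×0.5 = 1.4320
Strategy III: R₀ = 0.88×0.6 + 0.62×1.0 + 0.56×1.3 = 1.8760
Highest R₀: strategy III with 1.8760.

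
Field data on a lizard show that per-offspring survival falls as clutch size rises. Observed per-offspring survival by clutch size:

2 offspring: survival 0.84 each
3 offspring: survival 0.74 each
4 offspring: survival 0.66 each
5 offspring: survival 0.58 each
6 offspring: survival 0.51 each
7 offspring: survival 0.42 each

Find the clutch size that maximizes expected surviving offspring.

6

Expected surviving offspring = c × s(c):
  c=2: 2 × 0.84 = 1.680
  c=3: 3 × 0.74 = 2.220
  c=4: 4 × 0.66 = 2.640
  c=5: 5 × 0.58 = 2.900
  c=6: 6 × 0.51 = 3.060
  c=7: 7 × 0.42 = 2.940
Maximum at c = 6 (3.060 surviving offspring).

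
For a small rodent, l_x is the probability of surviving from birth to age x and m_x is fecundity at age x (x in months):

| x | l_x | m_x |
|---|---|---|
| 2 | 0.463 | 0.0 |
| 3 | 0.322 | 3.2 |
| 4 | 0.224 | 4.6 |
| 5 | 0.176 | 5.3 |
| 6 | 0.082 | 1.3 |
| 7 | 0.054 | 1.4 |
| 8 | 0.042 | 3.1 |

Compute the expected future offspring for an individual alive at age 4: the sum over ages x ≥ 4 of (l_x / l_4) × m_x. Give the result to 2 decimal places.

10.16

l_4 = 0.224. Conditional survival from age 4 to x is l_x / l_4.
  x=4: (0.224/0.224) × 4.6 = 4.6000
  x=5: (0.176/0.224) × 5.3 = 4.1643
  x=6: (0.082/0.224) × 1.3 = 0.4759
  x=7: (0.054/0.224) × 1.4 = 0.3375
  x=8: (0.042/0.224) × 3.1 = 0.5813
Sum = 4.6000 + 4.1643 + 0.4759 + 0.3375 + 0.5813 = 10.1589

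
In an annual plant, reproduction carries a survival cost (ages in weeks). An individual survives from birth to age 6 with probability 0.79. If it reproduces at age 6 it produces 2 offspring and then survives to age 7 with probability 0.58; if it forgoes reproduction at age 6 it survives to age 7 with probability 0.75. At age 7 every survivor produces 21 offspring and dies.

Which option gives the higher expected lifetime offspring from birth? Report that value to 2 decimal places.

12.44

breed at age 6: R₀ = 0.79 × (2 + 0.58 × 21) = 0.79 × 14.1800 = 11.2022
delay to age 7: R₀ = 0.79 × (0.75 × 21) = 0.79 × 15.7500 = 12.4425
Higher: delay to age 7 (12.4425).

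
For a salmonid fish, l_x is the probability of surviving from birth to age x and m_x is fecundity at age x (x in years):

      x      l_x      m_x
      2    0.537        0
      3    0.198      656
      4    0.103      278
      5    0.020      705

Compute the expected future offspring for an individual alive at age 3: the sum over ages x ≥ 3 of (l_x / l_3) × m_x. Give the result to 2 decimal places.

l_3 = 0.198. Conditional survival from age 3 to x is l_x / l_3.
  x=3: (0.198/0.198) × 656 = 656.0000
  x=4: (0.103/0.198) × 278 = 144.6162
  x=5: (0.020/0.198) × 705 = 71.2121
Sum = 656.0000 + 144.6162 + 71.2121 = 871.8283

871.83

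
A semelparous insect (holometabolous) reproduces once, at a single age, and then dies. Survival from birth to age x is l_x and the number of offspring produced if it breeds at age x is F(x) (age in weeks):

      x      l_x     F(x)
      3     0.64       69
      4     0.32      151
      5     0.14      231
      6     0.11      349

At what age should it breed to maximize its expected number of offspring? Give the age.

Expected offspring if breeding at age x = l_x × F(x):
  age 3: 0.64 × 69 = 44.160
  age 4: 0.32 × 151 = 48.320
  age 5: 0.14 × 231 = 32.340
  age 6: 0.11 × 349 = 38.390
Maximum at age 4 (48.320).

4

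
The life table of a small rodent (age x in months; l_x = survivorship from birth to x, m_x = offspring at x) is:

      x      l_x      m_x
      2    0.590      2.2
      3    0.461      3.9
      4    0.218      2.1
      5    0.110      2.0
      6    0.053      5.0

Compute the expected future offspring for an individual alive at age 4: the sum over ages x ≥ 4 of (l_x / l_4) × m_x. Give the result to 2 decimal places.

4.32

l_4 = 0.218. Conditional survival from age 4 to x is l_x / l_4.
  x=4: (0.218/0.218) × 2.1 = 2.1000
  x=5: (0.110/0.218) × 2.0 = 1.0092
  x=6: (0.053/0.218) × 5.0 = 1.2156
Sum = 2.1000 + 1.0092 + 1.2156 = 4.3248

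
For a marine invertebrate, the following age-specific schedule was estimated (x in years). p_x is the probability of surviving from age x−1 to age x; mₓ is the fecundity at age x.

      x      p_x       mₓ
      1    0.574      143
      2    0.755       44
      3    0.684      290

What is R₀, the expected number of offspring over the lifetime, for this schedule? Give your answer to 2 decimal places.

Survivorship from birth: l_x = p_1·p_2·…·p_x.
  l_1 = 0.57400
  l_2 = 0.43337
  l_3 = 0.29643
R₀ = Σ l_x mₓ:
  age 1: 0.57400 × 143 = 82.0820
  age 2: 0.43337 × 44 = 19.0683
  age 3: 0.29643 × 290 = 85.9647
R₀ = 82.0820 + 19.0683 + 85.9647 = 187.1150

187.11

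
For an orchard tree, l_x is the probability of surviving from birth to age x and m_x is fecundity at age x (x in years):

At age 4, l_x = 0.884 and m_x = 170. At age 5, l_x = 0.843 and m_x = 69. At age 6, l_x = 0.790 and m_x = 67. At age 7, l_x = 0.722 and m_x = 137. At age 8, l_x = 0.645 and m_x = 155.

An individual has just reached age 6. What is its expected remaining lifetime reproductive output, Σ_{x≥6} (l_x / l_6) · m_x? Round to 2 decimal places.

l_6 = 0.790. Conditional survival from age 6 to x is l_x / l_6.
  x=6: (0.790/0.790) × 67 = 67.0000
  x=7: (0.722/0.790) × 137 = 125.2076
  x=8: (0.645/0.790) × 155 = 126.5506
Sum = 67.0000 + 125.2076 + 126.5506 = 318.7582

318.76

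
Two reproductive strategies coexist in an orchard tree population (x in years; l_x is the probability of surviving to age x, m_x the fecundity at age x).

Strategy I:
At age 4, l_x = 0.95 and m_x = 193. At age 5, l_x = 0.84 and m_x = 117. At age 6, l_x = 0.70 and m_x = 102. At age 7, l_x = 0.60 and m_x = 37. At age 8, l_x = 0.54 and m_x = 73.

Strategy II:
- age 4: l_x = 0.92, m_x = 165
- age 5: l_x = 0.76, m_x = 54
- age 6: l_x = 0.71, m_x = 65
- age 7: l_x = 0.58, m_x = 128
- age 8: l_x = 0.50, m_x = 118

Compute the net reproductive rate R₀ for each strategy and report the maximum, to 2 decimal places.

414.65

Strategy I: R₀ = 0.95×193 + 0.84×117 + 0.70×102 + 0.60×37 + 0.54×73 = 414.6500
Strategy II: R₀ = 0.92×165 + 0.76×54 + 0.71×65 + 0.58×128 + 0.50×118 = 372.2300
Highest R₀: strategy I with 414.6500.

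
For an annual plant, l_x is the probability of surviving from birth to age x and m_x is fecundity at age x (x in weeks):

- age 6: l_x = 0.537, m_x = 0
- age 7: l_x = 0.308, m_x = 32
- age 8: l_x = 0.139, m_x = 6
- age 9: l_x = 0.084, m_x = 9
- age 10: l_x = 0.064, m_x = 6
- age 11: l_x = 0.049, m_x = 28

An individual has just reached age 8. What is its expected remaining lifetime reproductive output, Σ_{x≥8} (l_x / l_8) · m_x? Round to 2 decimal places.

l_8 = 0.139. Conditional survival from age 8 to x is l_x / l_8.
  x=8: (0.139/0.139) × 6 = 6.0000
  x=9: (0.084/0.139) × 9 = 5.4388
  x=10: (0.064/0.139) × 6 = 2.7626
  x=11: (0.049/0.139) × 28 = 9.8705
Sum = 6.0000 + 5.4388 + 2.7626 + 9.8705 = 24.0719

24.07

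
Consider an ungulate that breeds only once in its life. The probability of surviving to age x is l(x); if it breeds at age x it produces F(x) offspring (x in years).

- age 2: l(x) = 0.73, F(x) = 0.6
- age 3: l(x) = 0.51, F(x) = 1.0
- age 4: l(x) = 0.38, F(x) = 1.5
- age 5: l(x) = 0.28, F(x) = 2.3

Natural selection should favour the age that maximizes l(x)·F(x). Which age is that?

Expected offspring if breeding at age x = l(x) × F(x):
  age 2: 0.73 × 0.6 = 0.438
  age 3: 0.51 × 1.0 = 0.510
  age 4: 0.38 × 1.5 = 0.570
  age 5: 0.28 × 2.3 = 0.644
Maximum at age 5 (0.644).

5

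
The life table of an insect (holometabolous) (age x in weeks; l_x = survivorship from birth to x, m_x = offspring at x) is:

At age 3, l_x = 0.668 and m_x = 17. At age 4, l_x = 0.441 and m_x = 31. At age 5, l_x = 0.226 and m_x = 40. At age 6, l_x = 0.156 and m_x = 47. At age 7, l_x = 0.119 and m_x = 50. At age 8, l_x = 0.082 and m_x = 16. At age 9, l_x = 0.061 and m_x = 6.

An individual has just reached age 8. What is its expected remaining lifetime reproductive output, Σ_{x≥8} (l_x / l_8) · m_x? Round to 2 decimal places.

20.46

l_8 = 0.082. Conditional survival from age 8 to x is l_x / l_8.
  x=8: (0.082/0.082) × 16 = 16.0000
  x=9: (0.061/0.082) × 6 = 4.4634
Sum = 16.0000 + 4.4634 = 20.4634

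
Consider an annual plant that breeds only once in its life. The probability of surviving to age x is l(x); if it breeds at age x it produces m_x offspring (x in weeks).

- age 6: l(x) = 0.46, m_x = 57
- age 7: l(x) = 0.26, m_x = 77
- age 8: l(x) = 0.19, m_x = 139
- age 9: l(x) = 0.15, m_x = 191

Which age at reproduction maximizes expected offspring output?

Expected offspring if breeding at age x = l(x) × m_x:
  age 6: 0.46 × 57 = 26.220
  age 7: 0.26 × 77 = 20.020
  age 8: 0.19 × 139 = 26.410
  age 9: 0.15 × 191 = 28.650
Maximum at age 9 (28.650).

9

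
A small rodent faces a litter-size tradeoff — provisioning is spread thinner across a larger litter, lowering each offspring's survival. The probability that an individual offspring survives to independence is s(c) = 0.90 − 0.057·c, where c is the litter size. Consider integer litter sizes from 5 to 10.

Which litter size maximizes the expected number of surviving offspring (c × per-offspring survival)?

Expected surviving offspring = c × s(c):
  c=5: 5 × 0.615 = 3.075
  c=6: 6 × 0.558 = 3.348
  c=7: 7 × 0.501 = 3.507
  c=8: 8 × 0.444 = 3.552
  c=9: 9 × 0.387 = 3.483
  c=10: 10 × 0.330 = 3.300
Maximum at c = 8 (3.552 surviving offspring).

8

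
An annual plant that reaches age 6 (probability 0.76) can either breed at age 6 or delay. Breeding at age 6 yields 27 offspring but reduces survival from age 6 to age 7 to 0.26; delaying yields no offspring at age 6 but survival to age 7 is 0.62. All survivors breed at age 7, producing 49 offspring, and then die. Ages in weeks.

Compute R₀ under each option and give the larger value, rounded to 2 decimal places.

breed at age 6: R₀ = 0.76 × (27 + 0.26 × 49) = 0.76 × 39.7400 = 30.2024
delay to age 7: R₀ = 0.76 × (0.62 × 49) = 0.76 × 30.3800 = 23.0888
Higher: breed at age 6 (30.2024).

30.20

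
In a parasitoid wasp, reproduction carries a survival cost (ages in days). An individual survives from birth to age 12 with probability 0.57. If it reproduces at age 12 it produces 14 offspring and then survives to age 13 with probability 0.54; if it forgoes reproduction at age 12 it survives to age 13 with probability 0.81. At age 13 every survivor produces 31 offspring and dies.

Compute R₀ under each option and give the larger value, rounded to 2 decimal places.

17.52

breed at age 12: R₀ = 0.57 × (14 + 0.54 × 31) = 0.57 × 30.7400 = 17.5218
delay to age 13: R₀ = 0.57 × (0.81 × 31) = 0.57 × 25.1100 = 14.3127
Higher: breed at age 12 (17.5218).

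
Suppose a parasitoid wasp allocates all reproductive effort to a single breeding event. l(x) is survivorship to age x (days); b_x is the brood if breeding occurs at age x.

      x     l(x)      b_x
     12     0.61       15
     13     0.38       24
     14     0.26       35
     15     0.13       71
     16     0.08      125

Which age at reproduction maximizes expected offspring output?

Expected offspring if breeding at age x = l(x) × b_x:
  age 12: 0.61 × 15 = 9.150
  age 13: 0.38 × 24 = 9.120
  age 14: 0.26 × 35 = 9.100
  age 15: 0.13 × 71 = 9.230
  age 16: 0.08 × 125 = 10.000
Maximum at age 16 (10.000).

16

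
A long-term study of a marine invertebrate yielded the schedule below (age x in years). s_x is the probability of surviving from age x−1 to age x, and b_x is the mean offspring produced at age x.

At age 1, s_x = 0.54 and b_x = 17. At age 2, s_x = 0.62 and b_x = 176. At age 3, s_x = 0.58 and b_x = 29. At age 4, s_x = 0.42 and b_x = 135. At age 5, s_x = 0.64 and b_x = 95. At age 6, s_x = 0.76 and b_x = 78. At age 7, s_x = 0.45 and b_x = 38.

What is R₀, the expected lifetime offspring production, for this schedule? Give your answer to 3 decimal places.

93.478

Survivorship from birth: l_x = s_1·s_2·…·s_x.
  l_1 = 0.54000
  l_2 = 0.33480
  l_3 = 0.19418
  l_4 = 0.08156
  l_5 = 0.05220
  l_6 = 0.03967
  l_7 = 0.01785
R₀ = Σ l_x b_x:
  age 1: 0.54000 × 17 = 9.1800
  age 2: 0.33480 × 176 = 58.9248
  age 3: 0.19418 × 29 = 5.6312
  age 4: 0.08156 × 135 = 11.0106
  age 5: 0.05220 × 95 = 4.9590
  age 6: 0.03967 × 78 = 3.0943
  age 7: 0.01785 × 38 = 0.6783
R₀ = 9.1800 + 58.9248 + 5.6312 + 11.0106 + 4.9590 + 3.0943 + 0.6783 = 93.4782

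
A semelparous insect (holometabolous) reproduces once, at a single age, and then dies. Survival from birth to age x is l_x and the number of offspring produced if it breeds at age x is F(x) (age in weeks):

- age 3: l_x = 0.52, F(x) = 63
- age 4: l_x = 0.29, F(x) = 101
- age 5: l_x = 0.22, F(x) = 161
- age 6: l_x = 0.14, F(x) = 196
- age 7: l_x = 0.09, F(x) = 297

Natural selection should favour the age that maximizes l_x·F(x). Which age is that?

Expected offspring if breeding at age x = l_x × F(x):
  age 3: 0.52 × 63 = 32.760
  age 4: 0.29 × 101 = 29.290
  age 5: 0.22 × 161 = 35.420
  age 6: 0.14 × 196 = 27.440
  age 7: 0.09 × 297 = 26.730
Maximum at age 5 (35.420).

5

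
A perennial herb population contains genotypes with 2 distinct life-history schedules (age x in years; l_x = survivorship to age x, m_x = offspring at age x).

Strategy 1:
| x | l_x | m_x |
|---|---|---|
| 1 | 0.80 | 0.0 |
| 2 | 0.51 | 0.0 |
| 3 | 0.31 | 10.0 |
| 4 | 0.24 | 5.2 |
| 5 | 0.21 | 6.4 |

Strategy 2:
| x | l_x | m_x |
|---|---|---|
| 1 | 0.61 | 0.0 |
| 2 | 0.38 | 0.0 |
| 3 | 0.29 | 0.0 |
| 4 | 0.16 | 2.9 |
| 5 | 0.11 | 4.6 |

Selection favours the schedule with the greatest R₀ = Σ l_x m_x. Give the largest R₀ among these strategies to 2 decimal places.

Strategy 1: R₀ = 0.80×0.0 + 0.51×0.0 + 0.31×10.0 + 0.24×5.2 + 0.21×6.4 = 5.6920
Strategy 2: R₀ = 0.61×0.0 + 0.38×0.0 + 0.29×0.0 + 0.16×2.9 + 0.11×4.6 = 0.9700
Highest R₀: strategy 1 with 5.6920.

5.69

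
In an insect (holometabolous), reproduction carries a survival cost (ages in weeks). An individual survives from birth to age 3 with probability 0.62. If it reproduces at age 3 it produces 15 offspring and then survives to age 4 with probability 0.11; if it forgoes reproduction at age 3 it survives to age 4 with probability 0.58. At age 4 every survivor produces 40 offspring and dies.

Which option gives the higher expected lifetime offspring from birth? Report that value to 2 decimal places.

breed at age 3: R₀ = 0.62 × (15 + 0.11 × 40) = 0.62 × 19.4000 = 12.0280
delay to age 4: R₀ = 0.62 × (0.58 × 40) = 0.62 × 23.2000 = 14.3840
Higher: delay to age 4 (14.3840).

14.38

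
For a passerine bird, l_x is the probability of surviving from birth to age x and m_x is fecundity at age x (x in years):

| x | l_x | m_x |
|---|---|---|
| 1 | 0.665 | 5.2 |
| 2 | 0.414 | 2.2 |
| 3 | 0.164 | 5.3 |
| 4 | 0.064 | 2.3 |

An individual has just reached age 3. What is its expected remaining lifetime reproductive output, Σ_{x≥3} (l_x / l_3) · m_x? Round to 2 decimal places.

l_3 = 0.164. Conditional survival from age 3 to x is l_x / l_3.
  x=3: (0.164/0.164) × 5.3 = 5.3000
  x=4: (0.064/0.164) × 2.3 = 0.8976
Sum = 5.3000 + 0.8976 = 6.1976

6.20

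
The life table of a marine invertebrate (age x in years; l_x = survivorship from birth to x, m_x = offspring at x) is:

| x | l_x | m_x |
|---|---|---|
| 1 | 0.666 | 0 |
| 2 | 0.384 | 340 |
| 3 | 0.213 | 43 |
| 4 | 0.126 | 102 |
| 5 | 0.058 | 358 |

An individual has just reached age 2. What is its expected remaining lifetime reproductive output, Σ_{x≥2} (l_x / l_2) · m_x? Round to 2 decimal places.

451.39

l_2 = 0.384. Conditional survival from age 2 to x is l_x / l_2.
  x=2: (0.384/0.384) × 340 = 340.0000
  x=3: (0.213/0.384) × 43 = 23.8516
  x=4: (0.126/0.384) × 102 = 33.4688
  x=5: (0.058/0.384) × 358 = 54.0729
Sum = 340.0000 + 23.8516 + 33.4688 + 54.0729 = 451.3932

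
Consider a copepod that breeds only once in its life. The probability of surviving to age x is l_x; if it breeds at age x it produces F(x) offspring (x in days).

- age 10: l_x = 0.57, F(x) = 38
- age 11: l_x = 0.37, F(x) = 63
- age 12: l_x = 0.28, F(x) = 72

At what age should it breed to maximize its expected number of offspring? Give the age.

Expected offspring if breeding at age x = l_x × F(x):
  age 10: 0.57 × 38 = 21.660
  age 11: 0.37 × 63 = 23.310
  age 12: 0.28 × 72 = 20.160
Maximum at age 11 (23.310).

11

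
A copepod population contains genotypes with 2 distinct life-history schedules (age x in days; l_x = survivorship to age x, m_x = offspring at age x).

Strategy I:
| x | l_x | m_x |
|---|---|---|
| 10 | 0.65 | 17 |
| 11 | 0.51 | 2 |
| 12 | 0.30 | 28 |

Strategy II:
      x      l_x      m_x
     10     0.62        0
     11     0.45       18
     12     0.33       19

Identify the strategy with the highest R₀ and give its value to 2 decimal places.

Strategy I: R₀ = 0.65×17 + 0.51×2 + 0.30×28 = 20.4700
Strategy II: R₀ = 0.62×0 + 0.45×18 + 0.33×19 = 14.3700
Highest R₀: strategy I with 20.4700.

20.47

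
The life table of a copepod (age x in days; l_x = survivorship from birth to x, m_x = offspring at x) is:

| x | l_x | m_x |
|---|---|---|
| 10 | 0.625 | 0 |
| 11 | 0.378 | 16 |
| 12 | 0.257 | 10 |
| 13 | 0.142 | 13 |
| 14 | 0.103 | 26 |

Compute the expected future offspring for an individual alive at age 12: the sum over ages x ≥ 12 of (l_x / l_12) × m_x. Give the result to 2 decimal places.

27.60

l_12 = 0.257. Conditional survival from age 12 to x is l_x / l_12.
  x=12: (0.257/0.257) × 10 = 10.0000
  x=13: (0.142/0.257) × 13 = 7.1829
  x=14: (0.103/0.257) × 26 = 10.4202
Sum = 10.0000 + 7.1829 + 10.4202 = 27.6031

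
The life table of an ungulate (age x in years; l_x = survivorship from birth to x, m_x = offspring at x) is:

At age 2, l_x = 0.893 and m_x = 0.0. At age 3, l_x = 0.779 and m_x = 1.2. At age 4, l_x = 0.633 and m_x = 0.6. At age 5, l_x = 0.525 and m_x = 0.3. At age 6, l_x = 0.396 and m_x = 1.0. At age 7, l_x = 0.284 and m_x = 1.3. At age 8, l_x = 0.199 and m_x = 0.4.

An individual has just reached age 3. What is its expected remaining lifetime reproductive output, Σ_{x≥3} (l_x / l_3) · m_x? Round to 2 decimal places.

2.97

l_3 = 0.779. Conditional survival from age 3 to x is l_x / l_3.
  x=3: (0.779/0.779) × 1.2 = 1.2000
  x=4: (0.633/0.779) × 0.6 = 0.4875
  x=5: (0.525/0.779) × 0.3 = 0.2022
  x=6: (0.396/0.779) × 1.0 = 0.5083
  x=7: (0.284/0.779) × 1.3 = 0.4739
  x=8: (0.199/0.779) × 0.4 = 0.1022
Sum = 1.2000 + 0.4875 + 0.2022 + 0.5083 + 0.4739 + 0.1022 = 2.9742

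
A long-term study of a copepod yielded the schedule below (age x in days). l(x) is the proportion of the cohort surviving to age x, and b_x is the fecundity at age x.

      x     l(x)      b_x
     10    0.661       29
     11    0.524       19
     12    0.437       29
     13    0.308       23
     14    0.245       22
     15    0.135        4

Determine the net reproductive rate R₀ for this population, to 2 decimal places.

54.81

R₀ = Σ l(x) b_x:
  age 10: 0.661 × 29 = 19.1690
  age 11: 0.524 × 19 = 9.9560
  age 12: 0.437 × 29 = 12.6730
  age 13: 0.308 × 23 = 7.0840
  age 14: 0.245 × 22 = 5.3900
  age 15: 0.135 × 4 = 0.5400
R₀ = 19.1690 + 9.9560 + 12.6730 + 7.0840 + 5.3900 + 0.5400 = 54.8120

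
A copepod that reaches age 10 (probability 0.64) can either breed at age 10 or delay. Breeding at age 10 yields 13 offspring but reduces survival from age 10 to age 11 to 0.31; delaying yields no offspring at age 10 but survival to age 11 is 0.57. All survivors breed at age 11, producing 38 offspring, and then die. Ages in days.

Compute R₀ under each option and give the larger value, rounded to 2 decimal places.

breed at age 10: R₀ = 0.64 × (13 + 0.31 × 38) = 0.64 × 24.7800 = 15.8592
delay to age 11: R₀ = 0.64 × (0.57 × 38) = 0.64 × 21.6600 = 13.8624
Higher: breed at age 10 (15.8592).

15.86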